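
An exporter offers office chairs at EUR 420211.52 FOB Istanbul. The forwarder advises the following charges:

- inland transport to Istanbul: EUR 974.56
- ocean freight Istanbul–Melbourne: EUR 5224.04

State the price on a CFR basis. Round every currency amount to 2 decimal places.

Not relevant to the conversion: inland to port — on the seller under both FOB and CFR; already in the FOB price and stays in the CFR price.
From FOB to CFR, the seller additionally bears: freight.
CFR price = 420211.52 + 5224.04 = 425435.56

CFR price: EUR 425435.56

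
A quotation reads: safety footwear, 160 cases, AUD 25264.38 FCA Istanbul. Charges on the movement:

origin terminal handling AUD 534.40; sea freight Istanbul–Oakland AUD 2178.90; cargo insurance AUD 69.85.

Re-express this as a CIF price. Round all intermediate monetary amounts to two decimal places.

From FCA to CIF, the seller additionally bears: origin terminal, freight, insurance.
CIF price = 25264.38 + 534.40 + 2178.90 + 69.85 = 28047.53

CIF price: AUD 28047.53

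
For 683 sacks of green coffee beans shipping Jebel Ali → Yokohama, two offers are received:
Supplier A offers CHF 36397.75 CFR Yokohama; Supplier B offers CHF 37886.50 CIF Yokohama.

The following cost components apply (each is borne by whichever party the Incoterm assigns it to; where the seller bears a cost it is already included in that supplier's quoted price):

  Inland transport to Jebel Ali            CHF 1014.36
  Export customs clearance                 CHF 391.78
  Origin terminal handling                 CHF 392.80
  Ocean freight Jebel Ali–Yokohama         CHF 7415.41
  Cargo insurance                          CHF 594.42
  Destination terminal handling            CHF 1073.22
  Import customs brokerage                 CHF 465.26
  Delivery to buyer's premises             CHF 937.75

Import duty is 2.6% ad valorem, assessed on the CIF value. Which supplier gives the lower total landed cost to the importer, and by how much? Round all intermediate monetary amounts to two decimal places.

Supplier A (CFR):
CIF value = CFR price + insurance = 36397.75 + 594.42 = 36992.17
Import duty = 36992.17 × 2.6% = 961.80
Buyer bears (A): 594.42 + 1073.22 + 465.26 + 937.75 = 3070.65
Landed cost (A) = invoice 36397.75 + 3070.65 + duty 961.80 = 40430.20
Supplier B (CIF):
The CIF price already equals the CIF value: 37886.50
Import duty = 37886.50 × 2.6% = 985.05
Buyer bears (B): 1073.22 + 465.26 + 937.75 = 2476.23
Landed cost (B) = invoice 37886.50 + 2476.23 + duty 985.05 = 41347.78
Difference = |40430.20 − 41347.78| = 917.58

Supplier A is cheaper by CHF 917.58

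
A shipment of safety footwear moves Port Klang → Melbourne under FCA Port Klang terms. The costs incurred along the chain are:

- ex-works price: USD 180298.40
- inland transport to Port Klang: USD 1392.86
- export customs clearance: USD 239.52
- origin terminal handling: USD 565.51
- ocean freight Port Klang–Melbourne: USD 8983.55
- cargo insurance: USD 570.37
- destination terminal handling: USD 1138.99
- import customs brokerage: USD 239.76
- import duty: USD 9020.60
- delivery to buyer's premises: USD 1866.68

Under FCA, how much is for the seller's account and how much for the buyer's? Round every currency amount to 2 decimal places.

FCA: the seller delivers export-cleared goods to the carrier; the buyer bears costs from that point.
Seller's account: goods 180298.40 + inland to port 1392.86 + export clearance 239.52 = 181930.78
Buyer's account: origin terminal 565.51 + freight 8983.55 + insurance 570.37 + destination terminal 1138.99 + brokerage 239.76 + duty 9020.60 + delivery 1866.68 = 22385.46

Seller: USD 181930.78; buyer: USD 22385.46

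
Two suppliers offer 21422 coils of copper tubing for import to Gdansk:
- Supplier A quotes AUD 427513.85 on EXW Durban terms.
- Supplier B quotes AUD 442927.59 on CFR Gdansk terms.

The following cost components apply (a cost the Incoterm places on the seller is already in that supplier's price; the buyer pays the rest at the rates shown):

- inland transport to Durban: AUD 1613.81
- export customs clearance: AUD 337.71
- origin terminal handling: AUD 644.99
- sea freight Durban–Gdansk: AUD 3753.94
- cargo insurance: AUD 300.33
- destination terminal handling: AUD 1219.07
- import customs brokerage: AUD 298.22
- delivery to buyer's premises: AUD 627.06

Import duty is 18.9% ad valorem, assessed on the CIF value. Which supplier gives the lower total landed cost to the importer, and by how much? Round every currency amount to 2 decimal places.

Supplier A (EXW):
CIF value = EXW price + inland to port + export clearance + origin terminal + freight + insurance = 427513.85 + 1613.81 + 337.71 + 644.99 + 3753.94 + 300.33 = 434164.63
Import duty = 434164.63 × 18.9% = 82057.12
Buyer bears (A): 1613.81 + 337.71 + 644.99 + 3753.94 + 300.33 + 1219.07 + 298.22 + 627.06 = 8795.13
Landed cost (A) = invoice 427513.85 + 8795.13 + duty 82057.12 = 518366.10
Supplier B (CFR):
CIF value = CFR price + insurance = 442927.59 + 300.33 = 443227.92
Import duty = 443227.92 × 18.9% = 83770.08
Buyer bears (B): 300.33 + 1219.07 + 298.22 + 627.06 = 2444.68
Landed cost (B) = invoice 442927.59 + 2444.68 + duty 83770.08 = 529142.35
Difference = |518366.10 − 529142.35| = 10776.25

Supplier A is cheaper by AUD 10776.25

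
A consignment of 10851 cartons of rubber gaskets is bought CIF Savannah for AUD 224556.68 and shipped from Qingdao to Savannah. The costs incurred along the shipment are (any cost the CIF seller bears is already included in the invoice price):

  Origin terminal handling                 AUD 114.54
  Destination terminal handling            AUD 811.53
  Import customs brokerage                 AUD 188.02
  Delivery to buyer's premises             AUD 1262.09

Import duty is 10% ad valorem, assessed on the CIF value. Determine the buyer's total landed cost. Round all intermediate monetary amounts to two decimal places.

Total landed cost: AUD 249273.99

CIF: the seller pays costs through ocean freight and marine insurance to the destination port.
Already in the invoice (seller's account under CIF): origin terminal — exclude.
The CIF price already equals the CIF value: 224556.68
Import duty = 224556.68 × 10% = 22455.67
Buyer bears: destination terminal 811.53 + brokerage 188.02 + delivery 1262.09 + duty 22455.67 = 24717.31
Landed cost = invoice 224556.68 + 24717.31 = 249273.99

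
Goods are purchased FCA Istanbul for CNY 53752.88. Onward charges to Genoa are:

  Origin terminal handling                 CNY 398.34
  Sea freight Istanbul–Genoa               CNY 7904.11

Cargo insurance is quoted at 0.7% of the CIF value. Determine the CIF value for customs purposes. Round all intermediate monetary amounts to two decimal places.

Let C be the CIF value. C = FCA price + pre-shipment costs + freight + 0.7% × C
C − 0.7% × C = 53752.88 + 398.34 + 7904.11
0.993 × C = 62055.33
C = 62055.33 / 0.993 = 62492.78
Insurance premium = 0.7% × 62492.78 = 437.45

CIF value: CNY 62492.78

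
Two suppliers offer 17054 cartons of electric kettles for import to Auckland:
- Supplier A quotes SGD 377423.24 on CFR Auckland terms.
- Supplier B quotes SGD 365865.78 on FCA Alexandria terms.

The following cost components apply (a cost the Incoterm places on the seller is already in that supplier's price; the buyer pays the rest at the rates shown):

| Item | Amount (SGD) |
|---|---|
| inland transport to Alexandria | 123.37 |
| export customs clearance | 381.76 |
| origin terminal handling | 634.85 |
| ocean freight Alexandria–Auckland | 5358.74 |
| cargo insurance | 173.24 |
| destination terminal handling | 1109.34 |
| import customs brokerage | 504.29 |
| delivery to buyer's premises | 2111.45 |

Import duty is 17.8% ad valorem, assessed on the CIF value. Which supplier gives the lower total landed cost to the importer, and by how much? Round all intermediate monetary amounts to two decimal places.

Supplier B is cheaper by SGD 6554.24

Supplier A (CFR):
CIF value = CFR price + insurance = 377423.24 + 173.24 = 377596.48
Import duty = 377596.48 × 17.8% = 67212.17
Buyer bears (A): 173.24 + 1109.34 + 504.29 + 2111.45 = 3898.32
Landed cost (A) = invoice 377423.24 + 3898.32 + duty 67212.17 = 448533.73
Supplier B (FCA):
CIF value = FCA price + origin terminal + freight + insurance = 365865.78 + 634.85 + 5358.74 + 173.24 = 372032.61
Import duty = 372032.61 × 17.8% = 66221.80
Buyer bears (B): 634.85 + 5358.74 + 173.24 + 1109.34 + 504.29 + 2111.45 = 9891.91
Landed cost (B) = invoice 365865.78 + 9891.91 + duty 66221.80 = 441979.49
Difference = |448533.73 − 441979.49| = 6554.24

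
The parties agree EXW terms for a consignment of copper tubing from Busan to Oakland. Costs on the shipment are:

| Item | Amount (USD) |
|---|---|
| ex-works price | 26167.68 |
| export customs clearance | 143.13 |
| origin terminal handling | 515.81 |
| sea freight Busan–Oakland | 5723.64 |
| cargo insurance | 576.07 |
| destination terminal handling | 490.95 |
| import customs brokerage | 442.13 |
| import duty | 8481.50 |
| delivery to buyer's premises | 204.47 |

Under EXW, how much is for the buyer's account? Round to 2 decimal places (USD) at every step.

Buyer's account: USD 16577.70

EXW: the seller makes goods available at their premises; the buyer bears all onward costs.
Seller's account: goods 26167.68 = 26167.68
Buyer's account: export clearance 143.13 + origin terminal 515.81 + freight 5723.64 + insurance 576.07 + destination terminal 490.95 + brokerage 442.13 + duty 8481.50 + delivery 204.47 = 16577.70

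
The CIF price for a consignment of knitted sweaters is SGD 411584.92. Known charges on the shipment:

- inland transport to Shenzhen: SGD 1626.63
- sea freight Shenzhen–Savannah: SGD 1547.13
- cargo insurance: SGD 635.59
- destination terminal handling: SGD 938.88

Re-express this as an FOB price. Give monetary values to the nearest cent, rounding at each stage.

Not relevant to the conversion: inland to port — on the seller under both CIF and FOB; already in the CIF price and stays in the FOB price. destination terminal — on the buyer under both terms; not part of either seller's price.
From CIF to FOB, the seller no longer bears: freight, insurance.
FOB price = 411584.92 − 1547.13 − 635.59 = 409402.20

FOB price: SGD 409402.20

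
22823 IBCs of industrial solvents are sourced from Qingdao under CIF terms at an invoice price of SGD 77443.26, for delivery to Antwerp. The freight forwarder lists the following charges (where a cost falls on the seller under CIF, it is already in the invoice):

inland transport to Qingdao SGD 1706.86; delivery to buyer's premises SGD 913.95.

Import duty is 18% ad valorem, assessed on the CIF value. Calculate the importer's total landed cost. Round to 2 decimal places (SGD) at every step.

CIF: the seller pays costs through ocean freight and marine insurance to the destination port.
Already in the invoice (seller's account under CIF): inland to port — exclude.
The CIF price already equals the CIF value: 77443.26
Import duty = 77443.26 × 18% = 13939.79
Buyer bears: delivery 913.95 + duty 13939.79 = 14853.74
Landed cost = invoice 77443.26 + 14853.74 = 92297.00

Total landed cost: SGD 92297.00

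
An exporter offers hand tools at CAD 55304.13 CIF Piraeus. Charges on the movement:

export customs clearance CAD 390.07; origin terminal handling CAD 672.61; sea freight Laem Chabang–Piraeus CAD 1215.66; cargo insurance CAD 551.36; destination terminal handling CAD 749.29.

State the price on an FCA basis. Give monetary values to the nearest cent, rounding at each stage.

Not relevant to the conversion: export clearance — on the seller under both CIF and FCA; already in the CIF price and stays in the FCA price. destination terminal — on the buyer under both terms; not part of either seller's price.
From CIF to FCA, the seller no longer bears: origin terminal, freight, insurance.
FCA price = 55304.13 − 672.61 − 1215.66 − 551.36 = 52864.50

FCA price: CAD 52864.50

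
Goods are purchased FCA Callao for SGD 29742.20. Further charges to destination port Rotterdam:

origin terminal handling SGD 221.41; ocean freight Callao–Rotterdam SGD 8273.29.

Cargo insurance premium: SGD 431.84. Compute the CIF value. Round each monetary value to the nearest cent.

CIF = FCA price + pre-shipment costs + freight + insurance
CIF = 29742.20 + 221.41 + 8273.29 + 431.84 = 38668.74

CIF value: SGD 38668.74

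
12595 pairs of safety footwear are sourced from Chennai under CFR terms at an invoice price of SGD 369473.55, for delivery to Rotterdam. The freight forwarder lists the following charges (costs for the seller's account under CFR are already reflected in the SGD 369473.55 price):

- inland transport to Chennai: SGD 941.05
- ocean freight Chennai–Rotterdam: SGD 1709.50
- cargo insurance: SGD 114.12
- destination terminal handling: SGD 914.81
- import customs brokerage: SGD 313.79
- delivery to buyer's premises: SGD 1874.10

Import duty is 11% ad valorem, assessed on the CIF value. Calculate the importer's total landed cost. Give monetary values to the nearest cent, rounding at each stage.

CFR: the seller pays costs through ocean freight to the destination port, but not insurance.
Already in the invoice (seller's account under CFR): inland to port, freight — exclude.
CIF value = CFR price + insurance = 369473.55 + 114.12 = 369587.67
Import duty = 369587.67 × 11% = 40654.64
Buyer bears: insurance 114.12 + destination terminal 914.81 + brokerage 313.79 + delivery 1874.10 + duty 40654.64 = 43871.46
Landed cost = invoice 369473.55 + 43871.46 = 413345.01

Total landed cost: SGD 413345.01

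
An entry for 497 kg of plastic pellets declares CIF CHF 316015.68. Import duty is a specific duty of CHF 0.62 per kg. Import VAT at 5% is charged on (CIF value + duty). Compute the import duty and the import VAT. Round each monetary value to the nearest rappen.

Import duty = 497 × 0.62 = 308.14
VAT base = CIF + duty = 316015.68 + 308.14 = 316323.82
Import VAT = 316323.82 × 5% = 15816.19

Import duty: CHF 308.14; import VAT: CHF 15816.19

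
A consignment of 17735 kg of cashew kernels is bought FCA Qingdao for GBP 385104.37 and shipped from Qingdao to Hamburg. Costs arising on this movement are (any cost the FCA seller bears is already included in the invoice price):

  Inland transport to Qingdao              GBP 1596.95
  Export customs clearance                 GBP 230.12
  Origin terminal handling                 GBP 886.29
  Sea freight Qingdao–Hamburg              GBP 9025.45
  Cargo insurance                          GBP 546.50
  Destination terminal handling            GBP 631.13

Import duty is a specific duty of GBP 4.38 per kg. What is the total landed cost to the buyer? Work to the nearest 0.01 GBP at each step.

FCA: the seller delivers export-cleared goods to the carrier; the buyer bears costs from that point.
Already in the invoice (seller's account under FCA): inland to port, export clearance — exclude.
CIF value = FCA price + origin terminal + freight + insurance = 385104.37 + 886.29 + 9025.45 + 546.50 = 395562.61
Import duty = 17735 × 4.38 = 77679.30
Buyer bears: origin terminal 886.29 + freight 9025.45 + insurance 546.50 + destination terminal 631.13 + duty 77679.30 = 88768.67
Landed cost = invoice 385104.37 + 88768.67 = 473873.04

Total landed cost: GBP 473873.04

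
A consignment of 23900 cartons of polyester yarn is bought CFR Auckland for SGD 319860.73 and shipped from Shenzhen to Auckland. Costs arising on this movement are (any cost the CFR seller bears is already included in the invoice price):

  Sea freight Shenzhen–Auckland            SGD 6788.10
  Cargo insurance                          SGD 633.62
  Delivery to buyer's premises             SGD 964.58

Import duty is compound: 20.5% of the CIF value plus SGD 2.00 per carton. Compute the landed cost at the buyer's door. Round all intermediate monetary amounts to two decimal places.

Total landed cost: SGD 434960.27

CFR: the seller pays costs through ocean freight to the destination port, but not insurance.
Already in the invoice (seller's account under CFR): freight — exclude.
CIF value = CFR price + insurance = 319860.73 + 633.62 = 320494.35
Ad valorem component: 320494.35 × 20.5% = 65701.34
Specific component: 23900 × 2.00 = 47800.00
Import duty = 65701.34 + 47800.00 = 113501.34
Buyer bears: insurance 633.62 + delivery 964.58 + duty 113501.34 = 115099.54
Landed cost = invoice 319860.73 + 115099.54 = 434960.27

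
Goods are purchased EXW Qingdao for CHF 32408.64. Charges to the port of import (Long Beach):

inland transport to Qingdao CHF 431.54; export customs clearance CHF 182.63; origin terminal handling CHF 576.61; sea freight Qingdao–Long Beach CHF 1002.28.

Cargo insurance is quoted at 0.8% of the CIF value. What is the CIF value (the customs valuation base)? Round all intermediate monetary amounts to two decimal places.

CIF value: CHF 34880.75

Let C be the CIF value. C = EXW price + pre-shipment costs + freight + 0.8% × C
C − 0.8% × C = 32408.64 + 431.54 + 182.63 + 576.61 + 1002.28
0.992 × C = 34601.70
C = 34601.70 / 0.992 = 34880.75
Insurance premium = 0.8% × 34880.75 = 279.05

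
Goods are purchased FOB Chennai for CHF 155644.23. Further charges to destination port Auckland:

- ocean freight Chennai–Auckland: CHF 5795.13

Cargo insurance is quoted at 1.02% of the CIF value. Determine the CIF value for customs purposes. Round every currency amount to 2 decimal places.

CIF value: CHF 163103.01

Let C be the CIF value. C = FOB price + freight + 1.02% × C
C − 1.02% × C = 155644.23 + 5795.13
0.9898 × C = 161439.36
C = 161439.36 / 0.9898 = 163103.01
Insurance premium = 1.02% × 163103.01 = 1663.65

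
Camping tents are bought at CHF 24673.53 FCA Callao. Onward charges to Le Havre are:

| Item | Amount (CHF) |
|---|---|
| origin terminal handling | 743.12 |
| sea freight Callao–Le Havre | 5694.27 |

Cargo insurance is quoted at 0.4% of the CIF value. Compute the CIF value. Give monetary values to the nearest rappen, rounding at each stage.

Let C be the CIF value. C = FCA price + pre-shipment costs + freight + 0.4% × C
C − 0.4% × C = 24673.53 + 743.12 + 5694.27
0.996 × C = 31110.92
C = 31110.92 / 0.996 = 31235.86
Insurance premium = 0.4% × 31235.86 = 124.94

CIF value: CHF 31235.86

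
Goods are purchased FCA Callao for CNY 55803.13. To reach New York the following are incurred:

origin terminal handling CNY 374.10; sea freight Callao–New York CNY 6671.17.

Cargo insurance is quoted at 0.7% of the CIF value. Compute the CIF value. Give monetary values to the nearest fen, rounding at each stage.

Let C be the CIF value. C = FCA price + pre-shipment costs + freight + 0.7% × C
C − 0.7% × C = 55803.13 + 374.10 + 6671.17
0.993 × C = 62848.40
C = 62848.40 / 0.993 = 63291.44
Insurance premium = 0.7% × 63291.44 = 443.04

CIF value: CNY 63291.44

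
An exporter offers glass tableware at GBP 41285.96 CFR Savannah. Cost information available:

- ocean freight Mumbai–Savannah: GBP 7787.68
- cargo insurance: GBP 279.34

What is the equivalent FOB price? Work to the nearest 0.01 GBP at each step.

Not relevant to the conversion: insurance — on the buyer under both terms; not part of either seller's price.
From CFR to FOB, the seller no longer bears: freight.
FOB price = 41285.96 − 7787.68 = 33498.28

FOB price: GBP 33498.28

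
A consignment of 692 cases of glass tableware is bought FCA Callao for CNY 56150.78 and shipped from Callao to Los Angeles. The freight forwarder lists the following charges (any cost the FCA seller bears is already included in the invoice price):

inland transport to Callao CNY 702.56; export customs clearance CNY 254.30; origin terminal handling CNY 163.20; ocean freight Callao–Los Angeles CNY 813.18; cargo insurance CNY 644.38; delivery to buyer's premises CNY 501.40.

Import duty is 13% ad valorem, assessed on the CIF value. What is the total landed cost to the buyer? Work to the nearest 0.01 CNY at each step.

Total landed cost: CNY 65783.24

FCA: the seller delivers export-cleared goods to the carrier; the buyer bears costs from that point.
Already in the invoice (seller's account under FCA): inland to port, export clearance — exclude.
CIF value = FCA price + origin terminal + freight + insurance = 56150.78 + 163.20 + 813.18 + 644.38 = 57771.54
Import duty = 57771.54 × 13% = 7510.30
Buyer bears: origin terminal 163.20 + freight 813.18 + insurance 644.38 + delivery 501.40 + duty 7510.30 = 9632.46
Landed cost = invoice 56150.78 + 9632.46 = 65783.24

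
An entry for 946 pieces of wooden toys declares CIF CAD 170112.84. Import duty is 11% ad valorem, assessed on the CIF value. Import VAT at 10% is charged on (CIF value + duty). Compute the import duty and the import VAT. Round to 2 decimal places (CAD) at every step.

Import duty: CAD 18712.41; import VAT: CAD 18882.53

Import duty = 170112.84 × 11% = 18712.41
VAT base = CIF + duty = 170112.84 + 18712.41 = 188825.25
Import VAT = 188825.25 × 10% = 18882.53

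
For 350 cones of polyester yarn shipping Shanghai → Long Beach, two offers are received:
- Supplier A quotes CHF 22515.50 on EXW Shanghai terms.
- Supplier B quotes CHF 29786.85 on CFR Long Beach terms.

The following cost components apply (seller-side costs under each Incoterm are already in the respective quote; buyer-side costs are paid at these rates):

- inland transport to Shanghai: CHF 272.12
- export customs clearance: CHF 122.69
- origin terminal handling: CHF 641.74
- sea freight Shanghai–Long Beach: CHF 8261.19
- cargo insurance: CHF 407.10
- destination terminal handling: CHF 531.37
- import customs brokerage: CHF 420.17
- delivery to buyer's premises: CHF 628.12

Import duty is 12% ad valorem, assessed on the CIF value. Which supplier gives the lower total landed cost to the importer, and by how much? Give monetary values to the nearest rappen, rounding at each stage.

Supplier B is cheaper by CHF 2269.56

Supplier A (EXW):
CIF value = EXW price + inland to port + export clearance + origin terminal + freight + insurance = 22515.50 + 272.12 + 122.69 + 641.74 + 8261.19 + 407.10 = 32220.34
Import duty = 32220.34 × 12% = 3866.44
Buyer bears (A): 272.12 + 122.69 + 641.74 + 8261.19 + 407.10 + 531.37 + 420.17 + 628.12 = 11284.50
Landed cost (A) = invoice 22515.50 + 11284.50 + duty 3866.44 = 37666.44
Supplier B (CFR):
CIF value = CFR price + insurance = 29786.85 + 407.10 = 30193.95
Import duty = 30193.95 × 12% = 3623.27
Buyer bears (B): 407.10 + 531.37 + 420.17 + 628.12 = 1986.76
Landed cost (B) = invoice 29786.85 + 1986.76 + duty 3623.27 = 35396.88
Difference = |37666.44 − 35396.88| = 2269.56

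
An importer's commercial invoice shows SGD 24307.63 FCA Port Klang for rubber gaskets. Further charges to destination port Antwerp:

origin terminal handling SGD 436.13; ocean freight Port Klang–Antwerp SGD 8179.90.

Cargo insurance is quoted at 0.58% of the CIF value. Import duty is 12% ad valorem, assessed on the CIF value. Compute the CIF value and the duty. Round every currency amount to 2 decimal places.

CIF value: SGD 33115.73; import duty: SGD 3973.89

Let C be the CIF value. C = FCA price + pre-shipment costs + freight + 0.58% × C
C − 0.58% × C = 24307.63 + 436.13 + 8179.90
0.9942 × C = 32923.66
C = 32923.66 / 0.9942 = 33115.73
Insurance premium = 0.58% × 33115.73 = 192.07
Import duty = 33115.73 × 12% = 3973.89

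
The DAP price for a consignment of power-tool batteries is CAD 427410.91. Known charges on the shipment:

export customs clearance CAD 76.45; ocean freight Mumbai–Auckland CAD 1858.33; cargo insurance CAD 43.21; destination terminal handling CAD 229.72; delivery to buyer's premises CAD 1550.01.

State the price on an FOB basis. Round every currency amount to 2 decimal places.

FOB price: CAD 423729.64

Not relevant to the conversion: export clearance — on the seller under both DAP and FOB; already in the DAP price and stays in the FOB price.
From DAP to FOB, the seller no longer bears: freight, insurance, destination terminal, delivery.
FOB price = 427410.91 − 1858.33 − 43.21 − 229.72 − 1550.01 = 423729.64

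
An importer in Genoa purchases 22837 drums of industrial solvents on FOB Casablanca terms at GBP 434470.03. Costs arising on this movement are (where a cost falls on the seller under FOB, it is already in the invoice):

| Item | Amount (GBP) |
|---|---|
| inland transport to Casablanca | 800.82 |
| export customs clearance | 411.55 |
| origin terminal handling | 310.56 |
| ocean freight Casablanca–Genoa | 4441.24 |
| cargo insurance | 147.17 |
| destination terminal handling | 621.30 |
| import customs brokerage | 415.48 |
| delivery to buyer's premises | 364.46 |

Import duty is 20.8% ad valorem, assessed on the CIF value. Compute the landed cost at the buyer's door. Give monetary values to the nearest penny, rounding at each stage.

FOB: the seller bears costs until goods are on board at the origin port; the buyer bears freight, insurance and all costs thereafter.
Already in the invoice (seller's account under FOB): inland to port, export clearance, origin terminal — exclude.
CIF value = FOB price + freight + insurance = 434470.03 + 4441.24 + 147.17 = 439058.44
Import duty = 439058.44 × 20.8% = 91324.16
Buyer bears: freight 4441.24 + insurance 147.17 + destination terminal 621.30 + brokerage 415.48 + delivery 364.46 + duty 91324.16 = 97313.81
Landed cost = invoice 434470.03 + 97313.81 = 531783.84

Total landed cost: GBP 531783.84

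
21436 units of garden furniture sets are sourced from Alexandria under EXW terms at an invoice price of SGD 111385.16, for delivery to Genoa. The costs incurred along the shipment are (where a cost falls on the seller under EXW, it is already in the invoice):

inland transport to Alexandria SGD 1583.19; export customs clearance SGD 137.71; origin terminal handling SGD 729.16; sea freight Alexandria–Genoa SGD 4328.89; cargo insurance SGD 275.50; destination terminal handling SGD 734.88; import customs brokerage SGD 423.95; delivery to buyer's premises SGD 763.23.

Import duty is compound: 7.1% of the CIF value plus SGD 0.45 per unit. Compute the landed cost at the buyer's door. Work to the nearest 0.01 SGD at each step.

EXW: the seller makes goods available at their premises; the buyer bears all onward costs.
CIF value = EXW price + inland to port + export clearance + origin terminal + freight + insurance = 111385.16 + 1583.19 + 137.71 + 729.16 + 4328.89 + 275.50 = 118439.61
Ad valorem component: 118439.61 × 7.1% = 8409.21
Specific component: 21436 × 0.45 = 9646.20
Import duty = 8409.21 + 9646.20 = 18055.41
Buyer bears: inland to port 1583.19 + export clearance 137.71 + origin terminal 729.16 + freight 4328.89 + insurance 275.50 + destination terminal 734.88 + brokerage 423.95 + delivery 763.23 + duty 18055.41 = 27031.92
Landed cost = invoice 111385.16 + 27031.92 = 138417.08

Total landed cost: SGD 138417.08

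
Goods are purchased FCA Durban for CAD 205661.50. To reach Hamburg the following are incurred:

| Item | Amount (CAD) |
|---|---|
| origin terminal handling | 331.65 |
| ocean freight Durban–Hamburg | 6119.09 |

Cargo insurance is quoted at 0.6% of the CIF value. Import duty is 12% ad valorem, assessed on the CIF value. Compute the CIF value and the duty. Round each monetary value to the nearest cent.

Let C be the CIF value. C = FCA price + pre-shipment costs + freight + 0.6% × C
C − 0.6% × C = 205661.50 + 331.65 + 6119.09
0.994 × C = 212112.24
C = 212112.24 / 0.994 = 213392.60
Insurance premium = 0.6% × 213392.60 = 1280.36
Import duty = 213392.60 × 12% = 25607.11

CIF value: CAD 213392.60; import duty: CAD 25607.11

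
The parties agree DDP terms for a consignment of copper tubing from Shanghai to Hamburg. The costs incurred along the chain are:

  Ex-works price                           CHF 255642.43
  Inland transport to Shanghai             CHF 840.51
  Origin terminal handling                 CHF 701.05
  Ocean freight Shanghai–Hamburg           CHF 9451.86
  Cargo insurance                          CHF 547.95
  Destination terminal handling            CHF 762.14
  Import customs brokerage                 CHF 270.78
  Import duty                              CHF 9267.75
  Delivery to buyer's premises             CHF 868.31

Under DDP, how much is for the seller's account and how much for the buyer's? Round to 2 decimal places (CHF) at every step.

Seller: CHF 278352.78; buyer: CHF 0.00

DDP: the seller bears all costs including import duty.
Seller's account: goods 255642.43 + inland to port 840.51 + origin terminal 701.05 + freight 9451.86 + insurance 547.95 + destination terminal 762.14 + brokerage 270.78 + duty 9267.75 + delivery 868.31 = 278352.78
Buyer's account: 0.00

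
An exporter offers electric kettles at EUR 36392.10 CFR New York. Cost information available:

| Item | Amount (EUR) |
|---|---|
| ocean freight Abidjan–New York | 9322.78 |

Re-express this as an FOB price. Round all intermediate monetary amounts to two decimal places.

FOB price: EUR 27069.32

From CFR to FOB, the seller no longer bears: freight.
FOB price = 36392.10 − 9322.78 = 27069.32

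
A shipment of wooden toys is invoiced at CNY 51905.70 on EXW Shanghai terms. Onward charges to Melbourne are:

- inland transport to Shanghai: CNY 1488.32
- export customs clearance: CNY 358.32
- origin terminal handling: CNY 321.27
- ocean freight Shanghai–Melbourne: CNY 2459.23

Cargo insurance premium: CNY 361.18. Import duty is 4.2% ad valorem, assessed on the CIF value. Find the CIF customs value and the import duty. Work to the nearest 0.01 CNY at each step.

CIF value: CNY 56894.02; import duty: CNY 2389.55

CIF = EXW price + pre-shipment costs + freight + insurance
CIF = 51905.70 + 1488.32 + 358.32 + 321.27 + 2459.23 + 361.18 = 56894.02
Import duty = 56894.02 × 4.2% = 2389.55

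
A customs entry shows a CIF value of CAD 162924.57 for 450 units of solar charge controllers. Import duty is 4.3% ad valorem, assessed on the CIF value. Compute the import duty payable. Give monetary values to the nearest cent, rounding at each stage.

Import duty: CAD 7005.76

Import duty = 162924.57 × 4.3% = 7005.76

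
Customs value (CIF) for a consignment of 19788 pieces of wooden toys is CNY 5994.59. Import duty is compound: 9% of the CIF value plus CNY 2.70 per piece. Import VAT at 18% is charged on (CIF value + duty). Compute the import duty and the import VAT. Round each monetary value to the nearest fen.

Ad valorem component: 5994.59 × 9% = 539.51
Specific component: 19788 × 2.70 = 53427.60
Import duty = 539.51 + 53427.60 = 53967.11
VAT base = CIF + duty = 5994.59 + 53967.11 = 59961.70
Import VAT = 59961.70 × 18% = 10793.11

Import duty: CNY 53967.11; import VAT: CNY 10793.11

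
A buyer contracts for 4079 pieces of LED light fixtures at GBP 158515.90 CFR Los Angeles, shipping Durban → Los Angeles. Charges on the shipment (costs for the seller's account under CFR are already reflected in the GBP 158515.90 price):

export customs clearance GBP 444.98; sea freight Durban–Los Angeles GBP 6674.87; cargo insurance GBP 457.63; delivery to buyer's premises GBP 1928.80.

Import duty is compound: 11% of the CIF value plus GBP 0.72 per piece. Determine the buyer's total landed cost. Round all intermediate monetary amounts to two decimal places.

CFR: the seller pays costs through ocean freight to the destination port, but not insurance.
Already in the invoice (seller's account under CFR): export clearance, freight — exclude.
CIF value = CFR price + insurance = 158515.90 + 457.63 = 158973.53
Ad valorem component: 158973.53 × 11% = 17487.09
Specific component: 4079 × 0.72 = 2936.88
Import duty = 17487.09 + 2936.88 = 20423.97
Buyer bears: insurance 457.63 + delivery 1928.80 + duty 20423.97 = 22810.40
Landed cost = invoice 158515.90 + 22810.40 = 181326.30

Total landed cost: GBP 181326.30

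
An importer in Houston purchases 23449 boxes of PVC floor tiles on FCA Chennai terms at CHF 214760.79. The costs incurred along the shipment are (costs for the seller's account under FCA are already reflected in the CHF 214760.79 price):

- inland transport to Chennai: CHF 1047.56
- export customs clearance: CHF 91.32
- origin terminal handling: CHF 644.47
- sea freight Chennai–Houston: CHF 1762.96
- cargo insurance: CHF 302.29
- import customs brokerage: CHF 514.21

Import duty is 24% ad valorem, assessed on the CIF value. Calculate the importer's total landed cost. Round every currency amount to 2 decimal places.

FCA: the seller delivers export-cleared goods to the carrier; the buyer bears costs from that point.
Already in the invoice (seller's account under FCA): inland to port, export clearance — exclude.
CIF value = FCA price + origin terminal + freight + insurance = 214760.79 + 644.47 + 1762.96 + 302.29 = 217470.51
Import duty = 217470.51 × 24% = 52192.92
Buyer bears: origin terminal 644.47 + freight 1762.96 + insurance 302.29 + brokerage 514.21 + duty 52192.92 = 55416.85
Landed cost = invoice 214760.79 + 55416.85 = 270177.64

Total landed cost: CHF 270177.64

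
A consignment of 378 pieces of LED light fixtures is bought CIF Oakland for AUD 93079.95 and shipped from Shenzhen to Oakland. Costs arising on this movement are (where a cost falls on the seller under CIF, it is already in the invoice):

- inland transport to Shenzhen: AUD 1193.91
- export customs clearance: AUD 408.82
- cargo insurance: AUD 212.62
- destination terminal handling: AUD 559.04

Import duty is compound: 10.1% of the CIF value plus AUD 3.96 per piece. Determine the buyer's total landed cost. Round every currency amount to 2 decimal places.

CIF: the seller pays costs through ocean freight and marine insurance to the destination port.
Already in the invoice (seller's account under CIF): inland to port, export clearance, insurance — exclude.
The CIF price already equals the CIF value: 93079.95
Ad valorem component: 93079.95 × 10.1% = 9401.07
Specific component: 378 × 3.96 = 1496.88
Import duty = 9401.07 + 1496.88 = 10897.95
Buyer bears: destination terminal 559.04 + duty 10897.95 = 11456.99
Landed cost = invoice 93079.95 + 11456.99 = 104536.94

Total landed cost: AUD 104536.94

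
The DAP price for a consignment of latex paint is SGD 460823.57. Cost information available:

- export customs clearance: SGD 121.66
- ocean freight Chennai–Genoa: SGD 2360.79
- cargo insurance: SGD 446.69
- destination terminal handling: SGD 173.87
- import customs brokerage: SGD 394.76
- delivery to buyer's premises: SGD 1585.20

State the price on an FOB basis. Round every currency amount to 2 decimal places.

Not relevant to the conversion: export clearance — on the seller under both DAP and FOB; already in the DAP price and stays in the FOB price. brokerage — on the buyer under both terms; not part of either seller's price.
From DAP to FOB, the seller no longer bears: freight, insurance, destination terminal, delivery.
FOB price = 460823.57 − 2360.79 − 446.69 − 173.87 − 1585.20 = 456257.02

FOB price: SGD 456257.02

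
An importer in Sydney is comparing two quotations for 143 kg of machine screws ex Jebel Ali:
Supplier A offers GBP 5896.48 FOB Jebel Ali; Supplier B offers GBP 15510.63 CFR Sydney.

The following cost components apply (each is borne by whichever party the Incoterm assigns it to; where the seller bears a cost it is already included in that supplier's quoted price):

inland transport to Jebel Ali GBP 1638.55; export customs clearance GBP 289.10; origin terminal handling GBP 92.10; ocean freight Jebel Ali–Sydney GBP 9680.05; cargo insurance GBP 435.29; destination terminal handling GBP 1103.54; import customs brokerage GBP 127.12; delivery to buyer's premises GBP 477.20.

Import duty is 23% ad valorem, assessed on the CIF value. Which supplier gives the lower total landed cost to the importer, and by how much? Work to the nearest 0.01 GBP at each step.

Supplier A (FOB):
CIF value = FOB price + freight + insurance = 5896.48 + 9680.05 + 435.29 = 16011.82
Import duty = 16011.82 × 23% = 3682.72
Buyer bears (A): 9680.05 + 435.29 + 1103.54 + 127.12 + 477.20 = 11823.20
Landed cost (A) = invoice 5896.48 + 11823.20 + duty 3682.72 = 21402.40
Supplier B (CFR):
CIF value = CFR price + insurance = 15510.63 + 435.29 = 15945.92
Import duty = 15945.92 × 23% = 3667.56
Buyer bears (B): 435.29 + 1103.54 + 127.12 + 477.20 = 2143.15
Landed cost (B) = invoice 15510.63 + 2143.15 + duty 3667.56 = 21321.34
Difference = |21402.40 − 21321.34| = 81.06

Supplier B is cheaper by GBP 81.06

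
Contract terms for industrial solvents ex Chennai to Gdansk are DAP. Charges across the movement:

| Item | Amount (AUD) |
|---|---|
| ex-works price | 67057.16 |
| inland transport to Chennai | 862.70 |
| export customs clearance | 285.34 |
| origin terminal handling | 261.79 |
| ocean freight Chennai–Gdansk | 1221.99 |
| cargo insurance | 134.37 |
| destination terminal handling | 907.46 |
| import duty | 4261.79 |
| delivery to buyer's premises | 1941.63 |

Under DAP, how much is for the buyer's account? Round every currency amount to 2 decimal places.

Buyer's account: AUD 4261.79

DAP: the seller bears all costs to the named destination except import duty and clearance.
Seller's account: goods 67057.16 + inland to port 862.70 + export clearance 285.34 + origin terminal 261.79 + freight 1221.99 + insurance 134.37 + destination terminal 907.46 + delivery 1941.63 = 72672.44
Buyer's account: duty 4261.79 = 4261.79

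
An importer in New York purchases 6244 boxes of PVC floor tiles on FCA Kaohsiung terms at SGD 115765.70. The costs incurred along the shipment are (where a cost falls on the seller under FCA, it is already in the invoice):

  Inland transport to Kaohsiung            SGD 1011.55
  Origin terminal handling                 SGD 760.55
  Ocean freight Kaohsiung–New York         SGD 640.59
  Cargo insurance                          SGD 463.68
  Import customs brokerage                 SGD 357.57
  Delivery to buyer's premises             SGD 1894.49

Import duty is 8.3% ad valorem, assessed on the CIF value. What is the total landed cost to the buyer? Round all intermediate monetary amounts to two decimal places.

FCA: the seller delivers export-cleared goods to the carrier; the buyer bears costs from that point.
Already in the invoice (seller's account under FCA): inland to port — exclude.
CIF value = FCA price + origin terminal + freight + insurance = 115765.70 + 760.55 + 640.59 + 463.68 = 117630.52
Import duty = 117630.52 × 8.3% = 9763.33
Buyer bears: origin terminal 760.55 + freight 640.59 + insurance 463.68 + brokerage 357.57 + delivery 1894.49 + duty 9763.33 = 13880.21
Landed cost = invoice 115765.70 + 13880.21 = 129645.91

Total landed cost: SGD 129645.91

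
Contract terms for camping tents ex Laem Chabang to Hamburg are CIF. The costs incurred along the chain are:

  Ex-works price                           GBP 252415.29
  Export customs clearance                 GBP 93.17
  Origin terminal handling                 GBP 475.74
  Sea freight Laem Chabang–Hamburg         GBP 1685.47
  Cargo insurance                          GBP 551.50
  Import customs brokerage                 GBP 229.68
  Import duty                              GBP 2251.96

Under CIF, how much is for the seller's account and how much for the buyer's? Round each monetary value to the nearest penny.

CIF: the seller pays costs through ocean freight and marine insurance to the destination port.
Seller's account: goods 252415.29 + export clearance 93.17 + origin terminal 475.74 + freight 1685.47 + insurance 551.50 = 255221.17
Buyer's account: brokerage 229.68 + duty 2251.96 = 2481.64

Seller: GBP 255221.17; buyer: GBP 2481.64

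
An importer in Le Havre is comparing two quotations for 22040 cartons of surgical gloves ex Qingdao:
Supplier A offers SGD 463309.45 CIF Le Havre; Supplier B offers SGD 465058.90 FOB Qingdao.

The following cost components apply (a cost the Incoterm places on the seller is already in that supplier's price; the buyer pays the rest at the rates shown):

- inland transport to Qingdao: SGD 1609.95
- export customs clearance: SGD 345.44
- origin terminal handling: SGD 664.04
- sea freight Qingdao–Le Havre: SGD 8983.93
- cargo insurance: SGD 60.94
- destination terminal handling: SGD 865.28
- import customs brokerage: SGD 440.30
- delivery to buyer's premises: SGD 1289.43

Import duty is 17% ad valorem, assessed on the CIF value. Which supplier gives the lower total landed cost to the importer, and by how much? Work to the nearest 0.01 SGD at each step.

Supplier A is cheaper by SGD 12629.35

Supplier A (CIF):
The CIF price already equals the CIF value: 463309.45
Import duty = 463309.45 × 17% = 78762.61
Buyer bears (A): 865.28 + 440.30 + 1289.43 = 2595.01
Landed cost (A) = invoice 463309.45 + 2595.01 + duty 78762.61 = 544667.07
Supplier B (FOB):
CIF value = FOB price + freight + insurance = 465058.90 + 8983.93 + 60.94 = 474103.77
Import duty = 474103.77 × 17% = 80597.64
Buyer bears (B): 8983.93 + 60.94 + 865.28 + 440.30 + 1289.43 = 11639.88
Landed cost (B) = invoice 465058.90 + 11639.88 + duty 80597.64 = 557296.42
Difference = |544667.07 − 557296.42| = 12629.35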